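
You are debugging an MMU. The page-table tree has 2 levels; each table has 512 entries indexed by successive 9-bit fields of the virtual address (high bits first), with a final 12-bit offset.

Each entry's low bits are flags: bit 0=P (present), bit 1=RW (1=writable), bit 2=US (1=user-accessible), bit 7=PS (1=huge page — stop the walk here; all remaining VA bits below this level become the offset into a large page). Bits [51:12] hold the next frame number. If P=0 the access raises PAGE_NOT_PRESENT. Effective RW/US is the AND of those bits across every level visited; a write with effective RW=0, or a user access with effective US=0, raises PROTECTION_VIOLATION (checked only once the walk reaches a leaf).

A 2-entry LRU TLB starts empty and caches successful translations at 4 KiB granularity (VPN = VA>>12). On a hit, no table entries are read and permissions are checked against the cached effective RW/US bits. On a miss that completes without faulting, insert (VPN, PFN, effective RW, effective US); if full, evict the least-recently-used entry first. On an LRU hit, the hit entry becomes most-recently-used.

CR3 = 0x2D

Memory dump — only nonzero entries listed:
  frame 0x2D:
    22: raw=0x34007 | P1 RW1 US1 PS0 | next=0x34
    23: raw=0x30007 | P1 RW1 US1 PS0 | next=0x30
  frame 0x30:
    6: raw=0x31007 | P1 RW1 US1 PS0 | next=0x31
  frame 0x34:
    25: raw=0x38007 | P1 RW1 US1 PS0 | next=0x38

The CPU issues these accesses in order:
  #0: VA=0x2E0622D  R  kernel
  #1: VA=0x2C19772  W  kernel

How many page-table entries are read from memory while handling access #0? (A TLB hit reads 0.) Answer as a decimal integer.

Walk each access:
#0 VA=0x2E0622D (r,kernel):
  [0] read 0x2D idx=23: raw=0x30007 flags P=1 W=1 U=1 S=0
  [1] read 0x30 idx=6: raw=0x31007 flags P=1 W=1 U=1 S=0
  ⇒ phys 0x3122D  [2 reads]
#1 VA=0x2C19772 (w,kernel):
  [0] read 0x2D idx=22: raw=0x34007 flags P=1 W=1 U=1 S=0
  [1] read 0x34 idx=25: raw=0x38007 flags P=1 W=1 U=1 S=0
  ⇒ phys 0x38772  [2 reads]

Entries read for #0: 2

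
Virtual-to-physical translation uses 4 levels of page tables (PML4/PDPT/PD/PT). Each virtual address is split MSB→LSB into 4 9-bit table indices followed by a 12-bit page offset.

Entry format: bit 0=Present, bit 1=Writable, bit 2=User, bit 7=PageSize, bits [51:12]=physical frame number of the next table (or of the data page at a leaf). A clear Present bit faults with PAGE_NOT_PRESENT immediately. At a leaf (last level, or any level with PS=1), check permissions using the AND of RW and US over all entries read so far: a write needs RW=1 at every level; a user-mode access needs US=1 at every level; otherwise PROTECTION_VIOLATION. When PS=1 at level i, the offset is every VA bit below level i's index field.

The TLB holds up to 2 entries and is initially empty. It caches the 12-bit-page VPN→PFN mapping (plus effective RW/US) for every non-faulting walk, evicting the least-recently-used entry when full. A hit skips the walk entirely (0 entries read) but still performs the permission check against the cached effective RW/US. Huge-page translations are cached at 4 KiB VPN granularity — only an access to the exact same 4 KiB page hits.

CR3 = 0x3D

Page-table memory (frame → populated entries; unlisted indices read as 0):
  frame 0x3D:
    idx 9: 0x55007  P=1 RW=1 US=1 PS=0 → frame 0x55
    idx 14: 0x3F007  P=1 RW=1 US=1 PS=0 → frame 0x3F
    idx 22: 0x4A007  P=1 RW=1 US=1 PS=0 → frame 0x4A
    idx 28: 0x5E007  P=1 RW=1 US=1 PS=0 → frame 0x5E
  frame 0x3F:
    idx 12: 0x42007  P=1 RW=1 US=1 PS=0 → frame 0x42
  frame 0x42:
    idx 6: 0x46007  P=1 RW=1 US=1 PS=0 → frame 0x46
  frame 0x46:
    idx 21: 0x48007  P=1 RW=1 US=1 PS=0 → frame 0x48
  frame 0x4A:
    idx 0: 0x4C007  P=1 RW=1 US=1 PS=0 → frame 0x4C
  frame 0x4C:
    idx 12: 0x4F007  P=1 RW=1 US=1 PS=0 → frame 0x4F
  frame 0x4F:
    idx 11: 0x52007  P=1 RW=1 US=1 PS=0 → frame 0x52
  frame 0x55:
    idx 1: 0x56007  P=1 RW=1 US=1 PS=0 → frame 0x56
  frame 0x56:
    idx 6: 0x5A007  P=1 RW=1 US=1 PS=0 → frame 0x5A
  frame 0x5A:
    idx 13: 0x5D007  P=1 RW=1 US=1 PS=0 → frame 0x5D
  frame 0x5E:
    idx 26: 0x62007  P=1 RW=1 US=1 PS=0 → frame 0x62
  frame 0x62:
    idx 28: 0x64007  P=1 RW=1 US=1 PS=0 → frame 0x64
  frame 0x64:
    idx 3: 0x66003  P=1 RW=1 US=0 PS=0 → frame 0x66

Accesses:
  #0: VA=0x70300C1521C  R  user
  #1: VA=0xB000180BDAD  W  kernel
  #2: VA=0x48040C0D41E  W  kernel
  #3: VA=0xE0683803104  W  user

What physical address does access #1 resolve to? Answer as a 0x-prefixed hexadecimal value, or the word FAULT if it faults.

Walk each access:
#0 VA=0x70300C1521C (r,user):
  L0: frame=0x3D idx=14 entry=0x3F007 [P=1 RW=1 US=1 PS=0]
  L1: frame=0x3F idx=12 entry=0x42007 [P=1 RW=1 US=1 PS=0]
  L2: frame=0x42 idx=6 entry=0x46007 [P=1 RW=1 US=1 PS=0]
  L3: frame=0x46 idx=21 entry=0x48007 [P=1 RW=1 US=1 PS=0]
  ✓ 0x4821C  — 4 lookups
#1 VA=0xB000180BDAD (w,kernel):
  L0: frame=0x3D idx=22 entry=0x4A007 [P=1 RW=1 US=1 PS=0]
  L1: frame=0x4A idx=0 entry=0x4C007 [P=1 RW=1 US=1 PS=0]
  L2: frame=0x4C idx=12 entry=0x4F007 [P=1 RW=1 US=1 PS=0]
  L3: frame=0x4F idx=11 entry=0x52007 [P=1 RW=1 US=1 PS=0]
  ✓ 0x52DAD  — 4 lookups
#2 VA=0x48040C0D41E (w,kernel):
  L0: frame=0x3D idx=9 entry=0x55007 [P=1 RW=1 US=1 PS=0]
  L1: frame=0x55 idx=1 entry=0x56007 [P=1 RW=1 US=1 PS=0]
  L2: frame=0x56 idx=6 entry=0x5A007 [P=1 RW=1 US=1 PS=0]
  L3: frame=0x5A idx=13 entry=0x5D007 [P=1 RW=1 US=1 PS=0]
  ✓ 0x5D41E  — 4 lookups
#3 VA=0xE0683803104 (w,user):
  L0: frame=0x3D idx=28 entry=0x5E007 [P=1 RW=1 US=1 PS=0]
  L1: frame=0x5E idx=26 entry=0x62007 [P=1 RW=1 US=1 PS=0]
  L2: frame=0x62 idx=28 entry=0x64007 [P=1 RW=1 US=1 PS=0]
  L3: frame=0x64 idx=3 entry=0x66003 [P=1 RW=1 US=0 PS=0]
  → PROTECTION_VIOLATION  (4 entries read)

Access #1 PA: 0x52DAD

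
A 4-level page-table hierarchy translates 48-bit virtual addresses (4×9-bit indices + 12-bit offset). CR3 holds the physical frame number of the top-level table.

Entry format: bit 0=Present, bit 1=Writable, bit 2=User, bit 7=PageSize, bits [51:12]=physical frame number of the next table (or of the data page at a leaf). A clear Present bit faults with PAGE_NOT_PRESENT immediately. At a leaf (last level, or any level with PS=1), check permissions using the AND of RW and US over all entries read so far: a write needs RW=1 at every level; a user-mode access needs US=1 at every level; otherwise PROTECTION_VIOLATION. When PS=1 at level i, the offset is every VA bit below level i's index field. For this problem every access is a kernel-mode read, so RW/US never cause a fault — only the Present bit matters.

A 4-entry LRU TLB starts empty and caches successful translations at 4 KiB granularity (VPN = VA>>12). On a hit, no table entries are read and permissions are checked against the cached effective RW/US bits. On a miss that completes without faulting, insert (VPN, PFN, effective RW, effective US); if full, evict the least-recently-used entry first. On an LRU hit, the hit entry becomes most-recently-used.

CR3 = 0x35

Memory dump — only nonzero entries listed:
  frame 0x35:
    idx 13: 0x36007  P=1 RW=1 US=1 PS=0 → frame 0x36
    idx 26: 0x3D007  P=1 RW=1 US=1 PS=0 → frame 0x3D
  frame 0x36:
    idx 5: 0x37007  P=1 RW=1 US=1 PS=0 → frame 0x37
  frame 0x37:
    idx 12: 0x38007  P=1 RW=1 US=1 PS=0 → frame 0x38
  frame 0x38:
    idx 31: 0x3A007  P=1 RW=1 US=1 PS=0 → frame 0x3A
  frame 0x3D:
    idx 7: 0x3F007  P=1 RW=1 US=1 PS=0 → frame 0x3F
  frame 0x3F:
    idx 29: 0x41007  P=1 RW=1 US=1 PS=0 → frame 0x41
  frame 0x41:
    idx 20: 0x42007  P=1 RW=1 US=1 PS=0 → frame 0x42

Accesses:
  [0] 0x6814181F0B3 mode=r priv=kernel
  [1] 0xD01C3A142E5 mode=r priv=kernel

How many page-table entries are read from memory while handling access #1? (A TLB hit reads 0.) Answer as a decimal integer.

Trace:
#0 VA=0x6814181F0B3 (r,kernel):
  L0: frame=0x35 idx=13 entry=0x36007 [P=1 RW=1 US=1 PS=0]
  L1: frame=0x36 idx=5 entry=0x37007 [P=1 RW=1 US=1 PS=0]
  L2: frame=0x37 idx=12 entry=0x38007 [P=1 RW=1 US=1 PS=0]
  L3: frame=0x38 idx=31 entry=0x3A007 [P=1 RW=1 US=1 PS=0]
  ⇒ phys 0x3A0B3  [4 reads]
#1 VA=0xD01C3A142E5 (r,kernel):
  L0: frame=0x35 idx=26 entry=0x3D007 [P=1 RW=1 US=1 PS=0]
  L1: frame=0x3D idx=7 entry=0x3F007 [P=1 RW=1 US=1 PS=0]
  L2: frame=0x3F idx=29 entry=0x41007 [P=1 RW=1 US=1 PS=0]
  L3: frame=0x41 idx=20 entry=0x42007 [P=1 RW=1 US=1 PS=0]
  ⇒ phys 0x422E5  [4 reads]

Entries read for #1: 4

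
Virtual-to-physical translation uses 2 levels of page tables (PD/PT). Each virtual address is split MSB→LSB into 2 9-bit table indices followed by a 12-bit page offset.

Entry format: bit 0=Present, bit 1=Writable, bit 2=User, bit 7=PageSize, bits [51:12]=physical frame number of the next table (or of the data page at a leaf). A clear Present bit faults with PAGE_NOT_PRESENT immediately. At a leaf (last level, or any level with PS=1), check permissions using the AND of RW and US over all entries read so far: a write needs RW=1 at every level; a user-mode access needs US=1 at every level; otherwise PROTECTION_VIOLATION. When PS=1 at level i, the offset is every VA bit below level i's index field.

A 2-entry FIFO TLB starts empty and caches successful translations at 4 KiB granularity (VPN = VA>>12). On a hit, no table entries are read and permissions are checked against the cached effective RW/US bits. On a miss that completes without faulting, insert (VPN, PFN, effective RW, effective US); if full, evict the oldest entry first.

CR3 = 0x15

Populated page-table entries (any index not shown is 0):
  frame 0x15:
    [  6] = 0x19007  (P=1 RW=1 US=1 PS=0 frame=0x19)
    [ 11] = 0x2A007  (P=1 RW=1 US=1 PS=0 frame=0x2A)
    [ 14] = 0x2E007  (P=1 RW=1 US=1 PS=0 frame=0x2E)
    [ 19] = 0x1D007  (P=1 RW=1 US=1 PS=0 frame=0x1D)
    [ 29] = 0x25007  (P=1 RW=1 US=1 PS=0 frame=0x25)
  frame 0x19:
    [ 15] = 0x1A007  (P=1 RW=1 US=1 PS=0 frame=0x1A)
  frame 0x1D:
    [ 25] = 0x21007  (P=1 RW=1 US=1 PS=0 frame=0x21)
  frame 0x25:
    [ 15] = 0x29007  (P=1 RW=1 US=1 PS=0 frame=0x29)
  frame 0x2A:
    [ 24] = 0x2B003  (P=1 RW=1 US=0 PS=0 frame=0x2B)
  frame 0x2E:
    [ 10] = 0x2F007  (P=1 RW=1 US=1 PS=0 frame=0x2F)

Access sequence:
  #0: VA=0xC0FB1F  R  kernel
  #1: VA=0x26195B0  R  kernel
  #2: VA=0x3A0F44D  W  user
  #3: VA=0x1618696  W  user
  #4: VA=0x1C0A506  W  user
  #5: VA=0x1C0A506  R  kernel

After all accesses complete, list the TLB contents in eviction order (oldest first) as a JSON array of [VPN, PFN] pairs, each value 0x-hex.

Per-access translation:
#0 VA=0xC0FB1F (r,kernel):
  L0 @0x15[6] → 0x19007  P=1,RW=1,US=1,PS=0
  L1 @0x19[15] → 0x1A007  P=1,RW=1,US=1,PS=0
  → PA=0x1AB1F  (2 entries read)
#1 VA=0x26195B0 (r,kernel):
  L0 @0x15[19] → 0x1D007  P=1,RW=1,US=1,PS=0
  L1 @0x1D[25] → 0x21007  P=1,RW=1,US=1,PS=0
  → PA=0x215B0  (2 entries read)
#2 VA=0x3A0F44D (w,user):
  L0 @0x15[29] → 0x25007  P=1,RW=1,US=1,PS=0
  L1 @0x25[15] → 0x29007  P=1,RW=1,US=1,PS=0
  → PA=0x2944D  (2 entries read)
#3 VA=0x1618696 (w,user):
  L0 @0x15[11] → 0x2A007  P=1,RW=1,US=1,PS=0
  L1 @0x2A[24] → 0x2B003  P=1,RW=1,US=0,PS=0
  → PROTECTION_VIOLATION  (2 entries read)
#4 VA=0x1C0A506 (w,user):
  L0 @0x15[14] → 0x2E007  P=1,RW=1,US=1,PS=0
  L1 @0x2E[10] → 0x2F007  P=1,RW=1,US=1,PS=0
  → PA=0x2F506  (2 entries read)
#5 VA=0x1C0A506 (r,kernel):
  TLB hit vpn=0x1C0A → PA=0x2F506

TLB: [["0x3A0F", "0x29"], ["0x1C0A", "0x2F"]]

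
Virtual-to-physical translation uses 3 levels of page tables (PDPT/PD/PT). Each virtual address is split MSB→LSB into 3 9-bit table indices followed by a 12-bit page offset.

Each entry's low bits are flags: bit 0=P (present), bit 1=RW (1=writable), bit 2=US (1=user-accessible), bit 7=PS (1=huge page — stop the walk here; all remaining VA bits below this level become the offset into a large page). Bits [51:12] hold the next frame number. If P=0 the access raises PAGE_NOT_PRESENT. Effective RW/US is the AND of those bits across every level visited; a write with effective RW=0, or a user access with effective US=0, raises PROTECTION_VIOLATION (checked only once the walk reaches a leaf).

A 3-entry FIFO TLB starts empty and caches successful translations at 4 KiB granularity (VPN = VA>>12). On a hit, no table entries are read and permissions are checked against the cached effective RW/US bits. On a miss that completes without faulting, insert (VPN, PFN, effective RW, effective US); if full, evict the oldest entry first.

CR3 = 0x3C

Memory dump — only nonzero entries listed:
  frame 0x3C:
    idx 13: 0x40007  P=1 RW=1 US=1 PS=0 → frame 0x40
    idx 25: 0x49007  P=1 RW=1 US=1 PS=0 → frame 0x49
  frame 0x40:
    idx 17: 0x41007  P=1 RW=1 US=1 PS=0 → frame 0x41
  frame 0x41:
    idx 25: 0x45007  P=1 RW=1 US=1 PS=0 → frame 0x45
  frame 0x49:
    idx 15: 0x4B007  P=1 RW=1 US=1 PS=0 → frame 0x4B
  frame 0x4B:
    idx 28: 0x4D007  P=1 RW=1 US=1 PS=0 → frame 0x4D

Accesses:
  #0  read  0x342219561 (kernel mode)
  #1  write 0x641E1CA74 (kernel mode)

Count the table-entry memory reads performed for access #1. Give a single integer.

Per-access translation:
#0 VA=0x342219561 (r,kernel):
  lvl0: tbl 0x3C, slot 13 ⇒ 0x40007 (P1/RW1/US1/PS0)
  lvl1: tbl 0x40, slot 17 ⇒ 0x41007 (P1/RW1/US1/PS0)
  lvl2: tbl 0x41, slot 25 ⇒ 0x45007 (P1/RW1/US1/PS0)
  → PA=0x45561  (3 entries read)
#1 VA=0x641E1CA74 (w,kernel):
  lvl0: tbl 0x3C, slot 25 ⇒ 0x49007 (P1/RW1/US1/PS0)
  lvl1: tbl 0x49, slot 15 ⇒ 0x4B007 (P1/RW1/US1/PS0)
  lvl2: tbl 0x4B, slot 28 ⇒ 0x4D007 (P1/RW1/US1/PS0)
  → PA=0x4DA74  (3 entries read)

Entries read for #1: 3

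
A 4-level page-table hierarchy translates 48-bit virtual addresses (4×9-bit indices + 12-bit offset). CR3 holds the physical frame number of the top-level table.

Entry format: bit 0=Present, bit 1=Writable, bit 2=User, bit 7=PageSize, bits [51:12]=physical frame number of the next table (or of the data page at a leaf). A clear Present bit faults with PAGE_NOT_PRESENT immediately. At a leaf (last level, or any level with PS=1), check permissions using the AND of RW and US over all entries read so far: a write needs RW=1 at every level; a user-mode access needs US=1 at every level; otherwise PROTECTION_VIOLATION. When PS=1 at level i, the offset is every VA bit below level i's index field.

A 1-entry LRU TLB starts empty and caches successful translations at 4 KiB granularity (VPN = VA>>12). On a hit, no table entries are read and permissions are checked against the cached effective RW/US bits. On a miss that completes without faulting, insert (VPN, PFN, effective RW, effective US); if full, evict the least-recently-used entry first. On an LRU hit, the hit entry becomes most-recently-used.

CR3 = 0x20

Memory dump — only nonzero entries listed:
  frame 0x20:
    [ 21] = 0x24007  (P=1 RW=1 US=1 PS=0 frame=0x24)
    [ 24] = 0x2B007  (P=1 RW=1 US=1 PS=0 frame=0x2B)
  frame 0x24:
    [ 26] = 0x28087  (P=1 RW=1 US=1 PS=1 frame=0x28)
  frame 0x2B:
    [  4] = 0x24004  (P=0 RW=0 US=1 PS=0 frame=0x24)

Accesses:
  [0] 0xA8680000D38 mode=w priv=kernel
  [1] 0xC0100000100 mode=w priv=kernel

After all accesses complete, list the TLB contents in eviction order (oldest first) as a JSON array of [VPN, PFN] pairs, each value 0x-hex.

Trace:
#0 VA=0xA8680000D38 (w,kernel):
  L0 @0x20[21] → 0x24007  P=1,RW=1,US=1,PS=0
  L1 @0x24[26] → 0x28087  P=1,RW=1,US=1,PS=1
  → PA=0x28D38 (huge @L1)  (2 entries read)
#1 VA=0xC0100000100 (w,kernel):
  L0 @0x20[24] → 0x2B007  P=1,RW=1,US=1,PS=0
  L1 @0x2B[4] → 0x24004  P=0,RW=0,US=1,PS=0
  → PAGE_NOT_PRESENT  (2 entries read)

TLB: [["0xA8680000", "0x28"]]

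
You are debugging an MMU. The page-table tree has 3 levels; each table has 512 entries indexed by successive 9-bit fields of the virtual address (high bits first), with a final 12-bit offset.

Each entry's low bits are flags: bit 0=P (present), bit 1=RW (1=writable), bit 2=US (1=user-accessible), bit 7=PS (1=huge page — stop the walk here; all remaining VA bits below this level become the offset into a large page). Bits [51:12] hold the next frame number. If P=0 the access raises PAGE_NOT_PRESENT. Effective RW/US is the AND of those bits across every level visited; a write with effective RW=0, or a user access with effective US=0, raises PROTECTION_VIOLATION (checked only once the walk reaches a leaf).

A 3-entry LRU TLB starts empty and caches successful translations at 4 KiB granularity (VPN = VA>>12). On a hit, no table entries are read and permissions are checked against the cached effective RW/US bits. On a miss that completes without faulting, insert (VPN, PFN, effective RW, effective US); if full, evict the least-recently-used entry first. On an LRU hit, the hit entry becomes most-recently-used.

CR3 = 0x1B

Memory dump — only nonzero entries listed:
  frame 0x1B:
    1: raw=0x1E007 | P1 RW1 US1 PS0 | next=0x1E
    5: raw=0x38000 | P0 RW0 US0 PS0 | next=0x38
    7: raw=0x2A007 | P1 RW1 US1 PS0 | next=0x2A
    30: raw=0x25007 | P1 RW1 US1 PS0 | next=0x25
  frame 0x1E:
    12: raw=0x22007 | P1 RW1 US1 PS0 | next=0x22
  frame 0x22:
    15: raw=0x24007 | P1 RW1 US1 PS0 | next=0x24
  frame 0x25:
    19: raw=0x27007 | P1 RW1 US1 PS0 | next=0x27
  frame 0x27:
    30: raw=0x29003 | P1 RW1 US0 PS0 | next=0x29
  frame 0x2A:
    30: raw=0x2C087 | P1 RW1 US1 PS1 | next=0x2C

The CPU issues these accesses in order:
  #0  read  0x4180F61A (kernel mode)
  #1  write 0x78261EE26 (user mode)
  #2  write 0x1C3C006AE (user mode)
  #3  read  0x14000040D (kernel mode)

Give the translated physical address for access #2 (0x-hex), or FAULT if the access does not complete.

Trace:
#0 VA=0x4180F61A (r,kernel):
  lvl0: tbl 0x1B, slot 1 ⇒ 0x1E007 (P1/RW1/US1/PS0)
  lvl1: tbl 0x1E, slot 12 ⇒ 0x22007 (P1/RW1/US1/PS0)
  lvl2: tbl 0x22, slot 15 ⇒ 0x24007 (P1/RW1/US1/PS0)
  ✓ 0x2461A  — 3 lookups
#1 VA=0x78261EE26 (w,user):
  lvl0: tbl 0x1B, slot 30 ⇒ 0x25007 (P1/RW1/US1/PS0)
  lvl1: tbl 0x25, slot 19 ⇒ 0x27007 (P1/RW1/US1/PS0)
  lvl2: tbl 0x27, slot 30 ⇒ 0x29003 (P1/RW1/US0/PS0)
  ⇒ fault: PROTECTION_VIOLATION  — 3 lookups
#2 VA=0x1C3C006AE (w,user):
  lvl0: tbl 0x1B, slot 7 ⇒ 0x2A007 (P1/RW1/US1/PS0)
  lvl1: tbl 0x2A, slot 30 ⇒ 0x2C087 (P1/RW1/US1/PS1)
  ✓ 0x2C6AE (huge @L1)  — 2 lookups
#3 VA=0x14000040D (r,kernel):
  lvl0: tbl 0x1B, slot 5 ⇒ 0x38000 (P0/RW0/US0/PS0)
  ⇒ fault: PAGE_NOT_PRESENT  — 1 lookups

Access #2 PA: 0x2C6AE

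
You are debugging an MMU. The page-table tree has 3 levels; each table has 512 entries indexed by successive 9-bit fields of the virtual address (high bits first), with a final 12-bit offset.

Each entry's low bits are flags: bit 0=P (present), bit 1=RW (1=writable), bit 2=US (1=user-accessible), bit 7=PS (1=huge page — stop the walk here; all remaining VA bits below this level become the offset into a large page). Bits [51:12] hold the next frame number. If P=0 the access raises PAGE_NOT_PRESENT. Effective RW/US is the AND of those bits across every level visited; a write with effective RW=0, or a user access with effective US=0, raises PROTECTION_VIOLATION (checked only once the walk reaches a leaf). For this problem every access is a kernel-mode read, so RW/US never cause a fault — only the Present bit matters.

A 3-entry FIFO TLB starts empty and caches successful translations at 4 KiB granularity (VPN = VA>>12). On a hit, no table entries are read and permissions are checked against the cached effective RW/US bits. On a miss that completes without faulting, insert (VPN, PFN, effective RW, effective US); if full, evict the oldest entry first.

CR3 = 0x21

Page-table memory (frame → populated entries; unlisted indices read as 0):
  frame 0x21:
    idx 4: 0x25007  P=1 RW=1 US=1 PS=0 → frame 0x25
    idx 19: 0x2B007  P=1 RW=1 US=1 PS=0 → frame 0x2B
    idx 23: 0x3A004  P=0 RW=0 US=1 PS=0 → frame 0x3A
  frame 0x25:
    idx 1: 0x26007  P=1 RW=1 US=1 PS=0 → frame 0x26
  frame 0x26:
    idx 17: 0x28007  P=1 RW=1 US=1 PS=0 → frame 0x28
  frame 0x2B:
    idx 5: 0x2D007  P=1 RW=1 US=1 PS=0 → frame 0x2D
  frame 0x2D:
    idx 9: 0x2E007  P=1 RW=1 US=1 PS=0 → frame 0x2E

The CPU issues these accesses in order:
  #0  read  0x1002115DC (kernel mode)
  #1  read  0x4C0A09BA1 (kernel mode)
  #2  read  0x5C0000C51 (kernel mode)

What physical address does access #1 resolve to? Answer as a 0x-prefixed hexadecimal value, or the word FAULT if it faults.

Trace:
#0 VA=0x1002115DC (r,kernel):
  L0: frame=0x21 idx=4 entry=0x25007 [P=1 RW=1 US=1 PS=0]
  L1: frame=0x25 idx=1 entry=0x26007 [P=1 RW=1 US=1 PS=0]
  L2: frame=0x26 idx=17 entry=0x28007 [P=1 RW=1 US=1 PS=0]
  → PA=0x285DC  (3 entries read)
#1 VA=0x4C0A09BA1 (r,kernel):
  L0: frame=0x21 idx=19 entry=0x2B007 [P=1 RW=1 US=1 PS=0]
  L1: frame=0x2B idx=5 entry=0x2D007 [P=1 RW=1 US=1 PS=0]
  L2: frame=0x2D idx=9 entry=0x2E007 [P=1 RW=1 US=1 PS=0]
  → PA=0x2EBA1  (3 entries read)
#2 VA=0x5C0000C51 (r,kernel):
  L0: frame=0x21 idx=23 entry=0x3A004 [P=0 RW=0 US=1 PS=0]
  → PAGE_NOT_PRESENT  (1 entries read)

Access #1 PA: 0x2EBA1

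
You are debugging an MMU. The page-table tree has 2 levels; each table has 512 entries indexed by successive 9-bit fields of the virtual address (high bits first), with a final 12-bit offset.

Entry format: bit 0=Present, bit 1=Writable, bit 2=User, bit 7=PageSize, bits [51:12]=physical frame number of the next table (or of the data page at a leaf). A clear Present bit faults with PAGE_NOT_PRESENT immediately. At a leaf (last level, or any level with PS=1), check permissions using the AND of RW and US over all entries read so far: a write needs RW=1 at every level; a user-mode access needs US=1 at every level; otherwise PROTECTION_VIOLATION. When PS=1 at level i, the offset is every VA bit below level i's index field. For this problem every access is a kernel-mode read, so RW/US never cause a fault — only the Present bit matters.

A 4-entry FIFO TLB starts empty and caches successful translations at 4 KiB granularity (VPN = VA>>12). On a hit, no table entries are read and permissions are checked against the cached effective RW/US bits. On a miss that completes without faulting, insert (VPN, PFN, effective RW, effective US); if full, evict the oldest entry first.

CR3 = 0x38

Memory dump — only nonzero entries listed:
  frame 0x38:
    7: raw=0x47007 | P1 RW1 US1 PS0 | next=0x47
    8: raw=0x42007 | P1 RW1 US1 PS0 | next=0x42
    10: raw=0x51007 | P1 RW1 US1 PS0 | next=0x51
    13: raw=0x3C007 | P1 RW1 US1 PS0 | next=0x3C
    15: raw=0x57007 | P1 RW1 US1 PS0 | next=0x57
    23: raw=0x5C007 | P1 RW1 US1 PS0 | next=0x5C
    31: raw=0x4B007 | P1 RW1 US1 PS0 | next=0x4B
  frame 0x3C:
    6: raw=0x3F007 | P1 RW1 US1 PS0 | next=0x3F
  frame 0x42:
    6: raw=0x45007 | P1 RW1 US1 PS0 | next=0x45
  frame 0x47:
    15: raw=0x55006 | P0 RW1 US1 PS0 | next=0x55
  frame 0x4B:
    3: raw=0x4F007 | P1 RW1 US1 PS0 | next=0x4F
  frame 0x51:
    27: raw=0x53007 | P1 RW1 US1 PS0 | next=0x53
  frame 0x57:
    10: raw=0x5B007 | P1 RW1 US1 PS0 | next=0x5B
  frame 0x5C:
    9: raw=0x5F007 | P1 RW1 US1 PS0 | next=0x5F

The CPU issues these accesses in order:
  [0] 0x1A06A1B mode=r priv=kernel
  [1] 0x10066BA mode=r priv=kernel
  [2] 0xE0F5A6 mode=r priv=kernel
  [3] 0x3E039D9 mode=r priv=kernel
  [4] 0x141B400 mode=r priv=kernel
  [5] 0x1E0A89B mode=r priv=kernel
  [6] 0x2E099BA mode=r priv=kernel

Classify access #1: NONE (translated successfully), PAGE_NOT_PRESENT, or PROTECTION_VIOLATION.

Per-access translation:
#0 VA=0x1A06A1B (r,kernel):
  [0] read 0x38 idx=13: raw=0x3C007 flags P=1 W=1 U=1 S=0
  [1] read 0x3C idx=6: raw=0x3F007 flags P=1 W=1 U=1 S=0
  ✓ 0x3FA1B  — 2 lookups
#1 VA=0x10066BA (r,kernel):
  [0] read 0x38 idx=8: raw=0x42007 flags P=1 W=1 U=1 S=0
  [1] read 0x42 idx=6: raw=0x45007 flags P=1 W=1 U=1 S=0
  ✓ 0x456BA  — 2 lookups
#2 VA=0xE0F5A6 (r,kernel):
  [0] read 0x38 idx=7: raw=0x47007 flags P=1 W=1 U=1 S=0
  [1] read 0x47 idx=15: raw=0x55006 flags P=0 W=1 U=1 S=0
  → PAGE_NOT_PRESENT  (2 entries read)
#3 VA=0x3E039D9 (r,kernel):
  [0] read 0x38 idx=31: raw=0x4B007 flags P=1 W=1 U=1 S=0
  [1] read 0x4B idx=3: raw=0x4F007 flags P=1 W=1 U=1 S=0
  ✓ 0x4F9D9  — 2 lookups
#4 VA=0x141B400 (r,kernel):
  [0] read 0x38 idx=10: raw=0x51007 flags P=1 W=1 U=1 S=0
  [1] read 0x51 idx=27: raw=0x53007 flags P=1 W=1 U=1 S=0
  ✓ 0x53400  — 2 lookups
#5 VA=0x1E0A89B (r,kernel):
  [0] read 0x38 idx=15: raw=0x57007 flags P=1 W=1 U=1 S=0
  [1] read 0x57 idx=10: raw=0x5B007 flags P=1 W=1 U=1 S=0
  ✓ 0x5B89B  — 2 lookups
#6 VA=0x2E099BA (r,kernel):
  [0] read 0x38 idx=23: raw=0x5C007 flags P=1 W=1 U=1 S=0
  [1] read 0x5C idx=9: raw=0x5F007 flags P=1 W=1 U=1 S=0
  ✓ 0x5F9BA  — 2 lookups

Access #1 fault: NONE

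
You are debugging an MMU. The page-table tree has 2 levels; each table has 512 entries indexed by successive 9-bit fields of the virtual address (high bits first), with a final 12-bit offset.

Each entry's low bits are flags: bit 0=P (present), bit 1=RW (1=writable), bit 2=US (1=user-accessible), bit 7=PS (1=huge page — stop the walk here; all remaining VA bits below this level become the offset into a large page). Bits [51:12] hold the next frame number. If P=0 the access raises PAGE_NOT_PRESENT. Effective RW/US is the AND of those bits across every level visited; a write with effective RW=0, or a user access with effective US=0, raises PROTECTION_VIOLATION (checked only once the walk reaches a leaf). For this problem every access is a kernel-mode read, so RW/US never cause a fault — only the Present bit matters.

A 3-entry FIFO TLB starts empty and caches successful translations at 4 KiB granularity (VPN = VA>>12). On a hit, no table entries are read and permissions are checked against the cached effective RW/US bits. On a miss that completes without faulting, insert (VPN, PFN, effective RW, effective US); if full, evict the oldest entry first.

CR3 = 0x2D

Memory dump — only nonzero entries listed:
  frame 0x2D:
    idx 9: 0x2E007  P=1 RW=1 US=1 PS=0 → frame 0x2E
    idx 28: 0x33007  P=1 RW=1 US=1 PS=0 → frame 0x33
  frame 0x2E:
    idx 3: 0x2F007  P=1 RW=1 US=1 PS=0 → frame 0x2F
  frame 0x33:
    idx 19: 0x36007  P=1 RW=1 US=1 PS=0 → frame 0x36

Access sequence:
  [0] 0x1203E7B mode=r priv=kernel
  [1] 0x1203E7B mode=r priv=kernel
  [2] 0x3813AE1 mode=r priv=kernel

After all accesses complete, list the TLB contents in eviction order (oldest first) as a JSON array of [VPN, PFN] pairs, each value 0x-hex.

Trace:
#0 VA=0x1203E7B (r,kernel):
  L0: frame=0x2D idx=9 entry=0x2E007 [P=1 RW=1 US=1 PS=0]
  L1: frame=0x2E idx=3 entry=0x2F007 [P=1 RW=1 US=1 PS=0]
  ⇒ phys 0x2FE7B  [2 reads]
#1 VA=0x1203E7B (r,kernel):
  TLB hit vpn=0x1203 → PA=0x2FE7B
#2 VA=0x3813AE1 (r,kernel):
  L0: frame=0x2D idx=28 entry=0x33007 [P=1 RW=1 US=1 PS=0]
  L1: frame=0x33 idx=19 entry=0x36007 [P=1 RW=1 US=1 PS=0]
  ⇒ phys 0x36AE1  [2 reads]

TLB: [["0x1203", "0x2F"], ["0x3813", "0x36"]]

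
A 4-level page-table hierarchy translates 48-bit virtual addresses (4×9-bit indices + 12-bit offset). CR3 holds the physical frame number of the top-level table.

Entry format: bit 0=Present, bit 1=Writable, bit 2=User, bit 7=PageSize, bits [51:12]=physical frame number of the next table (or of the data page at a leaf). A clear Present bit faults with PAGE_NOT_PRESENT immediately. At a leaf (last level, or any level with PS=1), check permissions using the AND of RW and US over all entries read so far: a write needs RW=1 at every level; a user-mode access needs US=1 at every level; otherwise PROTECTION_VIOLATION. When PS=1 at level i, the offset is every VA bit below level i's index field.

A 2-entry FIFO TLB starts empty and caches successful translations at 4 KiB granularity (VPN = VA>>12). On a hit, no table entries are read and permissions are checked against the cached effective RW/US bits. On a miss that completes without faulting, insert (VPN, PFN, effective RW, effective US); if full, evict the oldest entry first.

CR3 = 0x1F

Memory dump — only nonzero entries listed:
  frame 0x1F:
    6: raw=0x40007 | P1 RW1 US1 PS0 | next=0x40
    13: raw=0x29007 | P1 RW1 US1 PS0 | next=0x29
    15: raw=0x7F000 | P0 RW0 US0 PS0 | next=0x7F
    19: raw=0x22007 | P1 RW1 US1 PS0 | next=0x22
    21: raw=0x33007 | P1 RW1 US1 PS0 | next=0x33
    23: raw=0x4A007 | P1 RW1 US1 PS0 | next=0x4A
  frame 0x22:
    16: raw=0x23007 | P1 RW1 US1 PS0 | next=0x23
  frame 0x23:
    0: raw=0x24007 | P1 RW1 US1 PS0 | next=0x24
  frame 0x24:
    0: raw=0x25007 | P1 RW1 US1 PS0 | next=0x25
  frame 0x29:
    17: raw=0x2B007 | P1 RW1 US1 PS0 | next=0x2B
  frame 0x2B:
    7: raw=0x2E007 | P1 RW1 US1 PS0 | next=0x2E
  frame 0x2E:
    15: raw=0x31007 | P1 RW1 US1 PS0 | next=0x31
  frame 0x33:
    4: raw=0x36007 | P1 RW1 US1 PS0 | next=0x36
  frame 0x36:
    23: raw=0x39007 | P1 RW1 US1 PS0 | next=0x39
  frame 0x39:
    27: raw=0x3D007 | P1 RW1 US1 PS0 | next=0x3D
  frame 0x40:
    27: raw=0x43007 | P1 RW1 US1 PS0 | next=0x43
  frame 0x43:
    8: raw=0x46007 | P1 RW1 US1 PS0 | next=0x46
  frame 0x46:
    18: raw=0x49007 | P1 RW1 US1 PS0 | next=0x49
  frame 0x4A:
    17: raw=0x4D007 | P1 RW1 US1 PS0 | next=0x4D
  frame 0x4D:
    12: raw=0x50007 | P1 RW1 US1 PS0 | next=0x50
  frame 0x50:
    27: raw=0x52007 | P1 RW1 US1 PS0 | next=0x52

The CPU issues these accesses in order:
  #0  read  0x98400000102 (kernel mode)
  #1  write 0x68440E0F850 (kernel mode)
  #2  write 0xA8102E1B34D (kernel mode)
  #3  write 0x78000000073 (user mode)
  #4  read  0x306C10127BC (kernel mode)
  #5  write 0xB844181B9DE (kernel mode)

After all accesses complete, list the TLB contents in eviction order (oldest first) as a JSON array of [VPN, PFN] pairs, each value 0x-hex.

Per-access translation:
#0 VA=0x98400000102 (r,kernel):
  [0] read 0x1F idx=19: raw=0x22007 flags P=1 W=1 U=1 S=0
  [1] read 0x22 idx=16: raw=0x23007 flags P=1 W=1 U=1 S=0
  [2] read 0x23 idx=0: raw=0x24007 flags P=1 W=1 U=1 S=0
  [3] read 0x24 idx=0: raw=0x25007 flags P=1 W=1 U=1 S=0
  ✓ 0x25102  — 4 lookups
#1 VA=0x68440E0F850 (w,kernel):
  [0] read 0x1F idx=13: raw=0x29007 flags P=1 W=1 U=1 S=0
  [1] read 0x29 idx=17: raw=0x2B007 flags P=1 W=1 U=1 S=0
  [2] read 0x2B idx=7: raw=0x2E007 flags P=1 W=1 U=1 S=0
  [3] read 0x2E idx=15: raw=0x31007 flags P=1 W=1 U=1 S=0
  ✓ 0x31850  — 4 lookups
#2 VA=0xA8102E1B34D (w,kernel):
  [0] read 0x1F idx=21: raw=0x33007 flags P=1 W=1 U=1 S=0
  [1] read 0x33 idx=4: raw=0x36007 flags P=1 W=1 U=1 S=0
  [2] read 0x36 idx=23: raw=0x39007 flags P=1 W=1 U=1 S=0
  [3] read 0x39 idx=27: raw=0x3D007 flags P=1 W=1 U=1 S=0
  ✓ 0x3D34D  — 4 lookups
#3 VA=0x78000000073 (w,user):
  [0] read 0x1F idx=15: raw=0x7F000 flags P=0 W=0 U=0 S=0
  ✗ PAGE_NOT_PRESENT  [1 reads]
#4 VA=0x306C10127BC (r,kernel):
  [0] read 0x1F idx=6: raw=0x40007 flags P=1 W=1 U=1 S=0
  [1] read 0x40 idx=27: raw=0x43007 flags P=1 W=1 U=1 S=0
  [2] read 0x43 idx=8: raw=0x46007 flags P=1 W=1 U=1 S=0
  [3] read 0x46 idx=18: raw=0x49007 flags P=1 W=1 U=1 S=0
  ✓ 0x497BC  — 4 lookups
#5 VA=0xB844181B9DE (w,kernel):
  [0] read 0x1F idx=23: raw=0x4A007 flags P=1 W=1 U=1 S=0
  [1] read 0x4A idx=17: raw=0x4D007 flags P=1 W=1 U=1 S=0
  [2] read 0x4D idx=12: raw=0x50007 flags P=1 W=1 U=1 S=0
  [3] read 0x50 idx=27: raw=0x52007 flags P=1 W=1 U=1 S=0
  ✓ 0x529DE  — 4 lookups

TLB: [["0x306C1012", "0x49"], ["0xB844181B", "0x52"]]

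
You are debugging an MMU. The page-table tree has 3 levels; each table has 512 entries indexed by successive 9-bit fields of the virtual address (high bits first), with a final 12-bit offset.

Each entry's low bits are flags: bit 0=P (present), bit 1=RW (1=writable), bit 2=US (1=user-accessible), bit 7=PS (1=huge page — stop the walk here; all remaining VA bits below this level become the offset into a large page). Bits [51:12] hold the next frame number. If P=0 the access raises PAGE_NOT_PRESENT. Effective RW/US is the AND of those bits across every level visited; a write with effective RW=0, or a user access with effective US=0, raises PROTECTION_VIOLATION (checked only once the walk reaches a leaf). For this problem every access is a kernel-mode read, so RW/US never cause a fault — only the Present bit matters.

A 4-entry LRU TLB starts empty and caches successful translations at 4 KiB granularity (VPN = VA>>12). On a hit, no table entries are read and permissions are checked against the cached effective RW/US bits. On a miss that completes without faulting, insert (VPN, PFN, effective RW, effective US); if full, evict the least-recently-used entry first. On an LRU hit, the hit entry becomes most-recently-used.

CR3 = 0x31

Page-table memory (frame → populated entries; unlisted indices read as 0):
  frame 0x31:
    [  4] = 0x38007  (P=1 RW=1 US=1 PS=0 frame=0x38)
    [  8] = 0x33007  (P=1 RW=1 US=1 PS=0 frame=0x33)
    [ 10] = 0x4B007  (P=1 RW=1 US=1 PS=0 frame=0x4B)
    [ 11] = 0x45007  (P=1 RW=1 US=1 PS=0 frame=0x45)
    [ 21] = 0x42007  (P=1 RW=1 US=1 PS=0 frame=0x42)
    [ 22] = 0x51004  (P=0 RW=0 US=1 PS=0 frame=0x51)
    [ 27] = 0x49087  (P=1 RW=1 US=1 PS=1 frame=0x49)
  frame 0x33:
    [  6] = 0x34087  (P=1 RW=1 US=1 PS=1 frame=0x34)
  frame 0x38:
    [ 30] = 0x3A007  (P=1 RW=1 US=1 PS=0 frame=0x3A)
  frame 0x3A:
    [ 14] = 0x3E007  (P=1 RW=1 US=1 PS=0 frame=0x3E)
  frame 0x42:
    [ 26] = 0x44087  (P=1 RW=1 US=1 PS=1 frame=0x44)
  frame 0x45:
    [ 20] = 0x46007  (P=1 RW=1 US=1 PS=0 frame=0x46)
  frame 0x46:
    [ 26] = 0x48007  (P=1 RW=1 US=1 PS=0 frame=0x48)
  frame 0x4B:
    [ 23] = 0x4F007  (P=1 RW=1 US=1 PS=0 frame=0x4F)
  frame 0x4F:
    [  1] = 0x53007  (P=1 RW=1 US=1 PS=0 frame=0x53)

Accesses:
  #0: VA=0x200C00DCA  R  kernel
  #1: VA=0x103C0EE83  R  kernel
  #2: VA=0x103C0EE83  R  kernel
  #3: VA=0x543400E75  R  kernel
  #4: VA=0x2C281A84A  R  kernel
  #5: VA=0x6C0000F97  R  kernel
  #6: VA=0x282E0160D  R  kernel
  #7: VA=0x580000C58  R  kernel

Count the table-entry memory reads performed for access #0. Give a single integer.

Walk each access:
#0 VA=0x200C00DCA (r,kernel):
  L0: frame=0x31 idx=8 entry=0x33007 [P=1 RW=1 US=1 PS=0]
  L1: frame=0x33 idx=6 entry=0x34087 [P=1 RW=1 US=1 PS=1]
  → PA=0x34DCA (huge @L1)  (2 entries read)
#1 VA=0x103C0EE83 (r,kernel):
  L0: frame=0x31 idx=4 entry=0x38007 [P=1 RW=1 US=1 PS=0]
  L1: frame=0x38 idx=30 entry=0x3A007 [P=1 RW=1 US=1 PS=0]
  L2: frame=0x3A idx=14 entry=0x3E007 [P=1 RW=1 US=1 PS=0]
  → PA=0x3EE83  (3 entries read)
#2 VA=0x103C0EE83 (r,kernel):
  TLB hit vpn=0x103C0E → PA=0x3EE83
#3 VA=0x543400E75 (r,kernel):
  L0: frame=0x31 idx=21 entry=0x42007 [P=1 RW=1 US=1 PS=0]
  L1: frame=0x42 idx=26 entry=0x44087 [P=1 RW=1 US=1 PS=1]
  → PA=0x44E75 (huge @L1)  (2 entries read)
#4 VA=0x2C281A84A (r,kernel):
  L0: frame=0x31 idx=11 entry=0x45007 [P=1 RW=1 US=1 PS=0]
  L1: frame=0x45 idx=20 entry=0x46007 [P=1 RW=1 US=1 PS=0]
  L2: frame=0x46 idx=26 entry=0x48007 [P=1 RW=1 US=1 PS=0]
  → PA=0x4884A  (3 entries read)
#5 VA=0x6C0000F97 (r,kernel):
  L0: frame=0x31 idx=27 entry=0x49087 [P=1 RW=1 US=1 PS=1]
  → PA=0x49F97 (huge @L0)  (1 entries read)
#6 VA=0x282E0160D (r,kernel):
  L0: frame=0x31 idx=10 entry=0x4B007 [P=1 RW=1 US=1 PS=0]
  L1: frame=0x4B idx=23 entry=0x4F007 [P=1 RW=1 US=1 PS=0]
  L2: frame=0x4F idx=1 entry=0x53007 [P=1 RW=1 US=1 PS=0]
  → PA=0x5360D  (3 entries read)
#7 VA=0x580000C58 (r,kernel):
  L0: frame=0x31 idx=22 entry=0x51004 [P=0 RW=0 US=1 PS=0]
  ⇒ fault: PAGE_NOT_PRESENT  — 1 lookups

Entries read for #0: 2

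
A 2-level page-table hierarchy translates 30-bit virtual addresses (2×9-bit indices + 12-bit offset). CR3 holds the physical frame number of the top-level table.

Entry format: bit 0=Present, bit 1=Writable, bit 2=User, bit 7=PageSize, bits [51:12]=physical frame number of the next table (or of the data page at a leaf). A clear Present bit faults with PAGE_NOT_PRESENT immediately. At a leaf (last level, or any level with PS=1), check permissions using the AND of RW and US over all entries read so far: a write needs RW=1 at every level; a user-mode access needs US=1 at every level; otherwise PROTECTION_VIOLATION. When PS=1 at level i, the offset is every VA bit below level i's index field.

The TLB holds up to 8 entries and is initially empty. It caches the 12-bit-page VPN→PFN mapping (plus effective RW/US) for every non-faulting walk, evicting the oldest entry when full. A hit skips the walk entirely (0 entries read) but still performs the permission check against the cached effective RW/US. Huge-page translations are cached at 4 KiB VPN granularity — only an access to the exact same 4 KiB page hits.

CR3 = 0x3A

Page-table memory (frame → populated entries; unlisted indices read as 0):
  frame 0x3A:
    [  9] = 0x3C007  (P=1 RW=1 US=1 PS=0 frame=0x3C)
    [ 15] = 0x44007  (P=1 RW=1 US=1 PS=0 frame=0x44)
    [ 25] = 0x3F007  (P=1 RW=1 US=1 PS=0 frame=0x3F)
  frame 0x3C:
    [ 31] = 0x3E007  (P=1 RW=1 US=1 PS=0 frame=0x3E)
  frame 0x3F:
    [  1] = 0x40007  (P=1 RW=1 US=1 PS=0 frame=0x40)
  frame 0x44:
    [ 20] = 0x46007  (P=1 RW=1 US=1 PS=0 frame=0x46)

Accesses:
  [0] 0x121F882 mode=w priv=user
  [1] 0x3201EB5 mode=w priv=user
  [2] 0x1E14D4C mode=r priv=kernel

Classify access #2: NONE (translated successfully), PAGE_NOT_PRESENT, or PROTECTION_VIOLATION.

Per-access translation:
#0 VA=0x121F882 (w,user):
  L0 @0x3A[9] → 0x3C007  P=1,RW=1,US=1,PS=0
  L1 @0x3C[31] → 0x3E007  P=1,RW=1,US=1,PS=0
  ⇒ phys 0x3E882  [2 reads]
#1 VA=0x3201EB5 (w,user):
  L0 @0x3A[25] → 0x3F007  P=1,RW=1,US=1,PS=0
  L1 @0x3F[1] → 0x40007  P=1,RW=1,US=1,PS=0
  ⇒ phys 0x40EB5  [2 reads]
#2 VA=0x1E14D4C (r,kernel):
  L0 @0x3A[15] → 0x44007  P=1,RW=1,US=1,PS=0
  L1 @0x44[20] → 0x46007  P=1,RW=1,US=1,PS=0
  ⇒ phys 0x46D4C  [2 reads]

Access #2 fault: NONE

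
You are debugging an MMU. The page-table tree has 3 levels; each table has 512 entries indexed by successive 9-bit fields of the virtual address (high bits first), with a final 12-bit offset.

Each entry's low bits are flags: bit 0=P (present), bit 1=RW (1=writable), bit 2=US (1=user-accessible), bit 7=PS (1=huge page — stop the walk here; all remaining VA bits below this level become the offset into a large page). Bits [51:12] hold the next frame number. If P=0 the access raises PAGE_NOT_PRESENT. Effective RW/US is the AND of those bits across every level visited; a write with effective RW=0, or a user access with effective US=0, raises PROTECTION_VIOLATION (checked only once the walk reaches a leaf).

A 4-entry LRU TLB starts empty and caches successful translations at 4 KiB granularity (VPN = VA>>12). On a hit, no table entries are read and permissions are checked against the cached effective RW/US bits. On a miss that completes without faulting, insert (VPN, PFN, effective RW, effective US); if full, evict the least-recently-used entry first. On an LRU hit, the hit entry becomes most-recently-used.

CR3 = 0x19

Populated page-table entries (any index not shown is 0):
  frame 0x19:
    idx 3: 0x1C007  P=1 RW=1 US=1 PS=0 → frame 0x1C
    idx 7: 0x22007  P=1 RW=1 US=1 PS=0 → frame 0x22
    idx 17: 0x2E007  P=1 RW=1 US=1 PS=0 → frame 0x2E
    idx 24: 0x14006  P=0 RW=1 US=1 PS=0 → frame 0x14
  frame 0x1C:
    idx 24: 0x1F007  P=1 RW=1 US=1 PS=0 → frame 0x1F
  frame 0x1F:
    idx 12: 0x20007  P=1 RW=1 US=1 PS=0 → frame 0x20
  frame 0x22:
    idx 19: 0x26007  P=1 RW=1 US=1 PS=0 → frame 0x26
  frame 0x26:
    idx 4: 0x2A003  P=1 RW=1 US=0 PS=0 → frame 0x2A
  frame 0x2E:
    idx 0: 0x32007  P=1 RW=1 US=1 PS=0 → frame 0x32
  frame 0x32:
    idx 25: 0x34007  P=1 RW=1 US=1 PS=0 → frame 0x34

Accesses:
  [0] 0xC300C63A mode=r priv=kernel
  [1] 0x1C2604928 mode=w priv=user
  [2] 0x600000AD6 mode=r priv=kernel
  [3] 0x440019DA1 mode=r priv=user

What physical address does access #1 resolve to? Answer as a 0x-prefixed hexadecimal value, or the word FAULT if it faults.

Walk each access:
#0 VA=0xC300C63A (r,kernel):
  [0] read 0x19 idx=3: raw=0x1C007 flags P=1 W=1 U=1 S=0
  [1] read 0x1C idx=24: raw=0x1F007 flags P=1 W=1 U=1 S=0
  [2] read 0x1F idx=12: raw=0x20007 flags P=1 W=1 U=1 S=0
  ✓ 0x2063A  — 3 lookups
#1 VA=0x1C2604928 (w,user):
  [0] read 0x19 idx=7: raw=0x22007 flags P=1 W=1 U=1 S=0
  [1] read 0x22 idx=19: raw=0x26007 flags P=1 W=1 U=1 S=0
  [2] read 0x26 idx=4: raw=0x2A003 flags P=1 W=1 U=0 S=0
  → PROTECTION_VIOLATION  (3 entries read)
#2 VA=0x600000AD6 (r,kernel):
  [0] read 0x19 idx=24: raw=0x14006 flags P=0 W=1 U=1 S=0
  → PAGE_NOT_PRESENT  (1 entries read)
#3 VA=0x440019DA1 (r,user):
  [0] read 0x19 idx=17: raw=0x2E007 flags P=1 W=1 U=1 S=0
  [1] read 0x2E idx=0: raw=0x32007 flags P=1 W=1 U=1 S=0
  [2] read 0x32 idx=25: raw=0x34007 flags P=1 W=1 U=1 S=0
  ✓ 0x34DA1  — 3 lookups

Access #1 PA: FAULT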